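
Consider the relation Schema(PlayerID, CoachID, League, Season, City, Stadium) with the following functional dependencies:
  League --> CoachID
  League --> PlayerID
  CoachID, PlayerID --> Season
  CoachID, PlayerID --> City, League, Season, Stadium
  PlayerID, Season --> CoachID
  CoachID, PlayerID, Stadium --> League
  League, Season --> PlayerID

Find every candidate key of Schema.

{League}⁺ = {City, CoachID, League, PlayerID, Season, Stadium} — all of the relation — so {League} is a candidate key.
{CoachID, PlayerID}⁺ = {City, CoachID, League, PlayerID, Season, Stadium} — all of the relation — so {CoachID, PlayerID} is a candidate key.
{PlayerID, Season}⁺ = {City, CoachID, League, PlayerID, Season, Stadium} — all of the relation — so {PlayerID, Season} is a candidate key.
No proper subset of any of these is a key, and no other minimal superkey exists.

{CoachID, PlayerID}, {League}, {PlayerID, Season}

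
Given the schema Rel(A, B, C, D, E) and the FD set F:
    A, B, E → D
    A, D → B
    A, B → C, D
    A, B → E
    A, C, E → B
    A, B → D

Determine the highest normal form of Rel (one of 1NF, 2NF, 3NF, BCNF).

Candidate keys: {A, B}, {A, C, E}, {A, D}. Prime attributes: {A, B, C, D, E}.
The left-hand side of every FD is a superkey, so BCNF is satisfied.

BCNF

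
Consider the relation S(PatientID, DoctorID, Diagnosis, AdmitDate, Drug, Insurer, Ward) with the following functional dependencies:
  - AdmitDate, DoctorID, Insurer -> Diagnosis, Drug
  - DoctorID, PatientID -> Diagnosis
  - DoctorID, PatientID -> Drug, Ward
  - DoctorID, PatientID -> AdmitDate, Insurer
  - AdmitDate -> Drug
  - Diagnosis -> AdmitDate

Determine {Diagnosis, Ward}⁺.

Start with {Diagnosis, Ward}.
Diagnosis -> AdmitDate applies; add {AdmitDate} → now {AdmitDate, Diagnosis, Ward}.
AdmitDate -> Drug applies; add {Drug} → now {AdmitDate, Diagnosis, Drug, Ward}.
No further FD applies.

{AdmitDate, Diagnosis, Drug, Ward}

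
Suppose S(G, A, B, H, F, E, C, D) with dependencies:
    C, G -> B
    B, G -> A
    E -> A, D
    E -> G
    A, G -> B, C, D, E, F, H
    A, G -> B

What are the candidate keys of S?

{E}⁺ = {A, B, C, D, E, F, G, H} — all of the relation — so {E} is a candidate key.
{A, G}⁺ = {A, B, C, D, E, F, G, H} — all of the relation — so {A, G} is a candidate key.
{B, G}⁺ = {A, B, C, D, E, F, G, H} — all of the relation — so {B, G} is a candidate key.
{C, G}⁺ = {A, B, C, D, E, F, G, H} — all of the relation — so {C, G} is a candidate key.
These are minimal and exhaustive — every other superkey contains one of them.

{A, G}, {B, G}, {C, G}, {E}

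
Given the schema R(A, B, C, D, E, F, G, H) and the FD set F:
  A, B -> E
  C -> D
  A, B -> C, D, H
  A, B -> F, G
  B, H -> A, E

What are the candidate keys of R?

{B} never appears on the right of any FD, so every key must include it.
{A, B}⁺ = {A, B, C, D, E, F, G, H}, which is every attribute, so {A, B} is a candidate key.
{B, H}⁺ = {A, B, C, D, E, F, G, H}, which is every attribute, so {B, H} is a candidate key.
No proper subset of any of these is a key, and no other minimal superkey exists.

{A, B}, {B, H}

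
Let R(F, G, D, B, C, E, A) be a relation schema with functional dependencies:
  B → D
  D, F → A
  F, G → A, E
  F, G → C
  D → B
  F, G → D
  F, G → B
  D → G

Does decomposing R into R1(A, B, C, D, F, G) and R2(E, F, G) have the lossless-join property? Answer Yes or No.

R1 ∩ R2 = {F, G}; its closure under F is {A, B, C, D, E, F, G}.
R1 is contained in that closure, so R1 ∩ R2 → R1 holds and the join is lossless.

Yes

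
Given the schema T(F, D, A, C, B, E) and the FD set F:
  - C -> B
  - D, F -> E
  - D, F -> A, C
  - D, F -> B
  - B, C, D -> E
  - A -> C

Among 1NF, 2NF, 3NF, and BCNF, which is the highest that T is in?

2NF

Candidate key: {D, F}. Prime attributes: {D, F}.
For C -> B we have {C}⁺ = {B, C}; {C} is not a superkey, so BCNF fails.
Because {B} is non-prime and the left side of C -> B is not a superkey, the relation is not in 3NF.
No non-prime attribute depends on a proper subset of any candidate key, so 2NF holds.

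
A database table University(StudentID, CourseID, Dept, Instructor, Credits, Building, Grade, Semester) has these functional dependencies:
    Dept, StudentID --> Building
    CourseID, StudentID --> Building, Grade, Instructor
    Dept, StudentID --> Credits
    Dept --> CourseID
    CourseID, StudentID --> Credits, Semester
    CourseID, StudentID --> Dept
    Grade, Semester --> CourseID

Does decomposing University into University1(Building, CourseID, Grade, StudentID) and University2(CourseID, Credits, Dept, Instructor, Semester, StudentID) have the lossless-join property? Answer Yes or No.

Common attributes: {CourseID, StudentID}; their closure is {Building, CourseID, Credits, Dept, Grade, Instructor, Semester, StudentID}.
This includes all of University1, so the common attributes are a superkey of University1 — the join is lossless.

Yes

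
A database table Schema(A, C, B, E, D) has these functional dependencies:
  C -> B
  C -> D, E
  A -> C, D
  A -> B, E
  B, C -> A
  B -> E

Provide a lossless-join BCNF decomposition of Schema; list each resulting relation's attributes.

Candidate keys of the original relation: {A}, {C}.
{A, B, C, D, E}: {B} determines {B, E} here but is not a superkey — split on B -> E, giving {B, E} and {A, B, C, D}.
{B, E}: every determinant is a superkey — BCNF.
{A, B, C, D}: every determinant is a superkey — BCNF.

{A, B, C, D}; {B, E}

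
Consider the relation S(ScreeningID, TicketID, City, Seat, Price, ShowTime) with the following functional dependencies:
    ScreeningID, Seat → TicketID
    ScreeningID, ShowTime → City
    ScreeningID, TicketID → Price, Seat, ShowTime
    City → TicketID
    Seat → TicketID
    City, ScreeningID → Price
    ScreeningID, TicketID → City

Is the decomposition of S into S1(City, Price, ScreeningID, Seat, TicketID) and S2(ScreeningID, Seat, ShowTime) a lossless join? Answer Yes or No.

S1 ∩ S2 = {ScreeningID, Seat}; its closure under F is {City, Price, ScreeningID, Seat, ShowTime, TicketID}.
Since S1 ⊆ {City, Price, ScreeningID, Seat, ShowTime, TicketID}, the intersection is a superkey of S1; the decomposition is lossless.

Yes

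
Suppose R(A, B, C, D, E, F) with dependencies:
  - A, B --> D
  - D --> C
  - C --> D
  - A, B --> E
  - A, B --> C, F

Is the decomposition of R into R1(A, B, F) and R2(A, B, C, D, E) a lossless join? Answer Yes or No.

Yes

The shared attributes are {A, B} and {A, B}⁺ = {A, B, C, D, E, F}.
R1 is contained in that closure, so R1 ∩ R2 --> R1 holds and the join is lossless.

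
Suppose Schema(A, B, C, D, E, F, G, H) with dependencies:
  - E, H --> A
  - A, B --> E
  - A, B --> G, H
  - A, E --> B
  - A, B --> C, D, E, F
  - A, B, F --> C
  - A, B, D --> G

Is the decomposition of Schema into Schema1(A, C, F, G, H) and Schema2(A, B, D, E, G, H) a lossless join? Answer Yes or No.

Common attributes: {A, G, H}; their closure is {A, G, H}.
Neither Schema1 nor Schema2 is contained in that closure, so the decomposition is lossy.

No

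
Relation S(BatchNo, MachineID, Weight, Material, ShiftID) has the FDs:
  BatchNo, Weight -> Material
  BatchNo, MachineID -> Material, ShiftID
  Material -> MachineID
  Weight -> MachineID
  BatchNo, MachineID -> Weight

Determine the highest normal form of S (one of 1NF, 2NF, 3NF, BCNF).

3NF

Candidate keys: {BatchNo, MachineID}, {BatchNo, Material}, {BatchNo, Weight}. Prime attributes: {BatchNo, MachineID, Material, Weight}.
Material -> MachineID breaks BCNF: {Material}⁺ = {MachineID, Material}, so {Material} is not a superkey.
Since {MachineID} ⊆ prime attributes and every other non-superkey FD also has a prime right side, the schema is in 3NF.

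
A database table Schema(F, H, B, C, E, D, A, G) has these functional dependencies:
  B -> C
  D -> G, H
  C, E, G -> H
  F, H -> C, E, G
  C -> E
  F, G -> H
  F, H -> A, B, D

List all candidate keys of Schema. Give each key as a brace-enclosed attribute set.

{D, F}, {F, G}, {F, H}

{F} never appears on the right of any FD, so every key must include it.
{D, F} is a candidate key since {D, F}⁺ = {A, B, C, D, E, F, G, H} covers every attribute.
{F, G} is a candidate key since {F, G}⁺ = {A, B, C, D, E, F, G, H} covers every attribute.
{F, H} is a candidate key since {F, H}⁺ = {A, B, C, D, E, F, G, H} covers every attribute.
Any other superkey properly contains one of these, so there are no further candidate keys.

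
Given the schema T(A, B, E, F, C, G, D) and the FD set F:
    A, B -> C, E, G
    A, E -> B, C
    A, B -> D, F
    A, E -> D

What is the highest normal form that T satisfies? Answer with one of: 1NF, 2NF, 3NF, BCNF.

BCNF

Candidate keys: {A, B}, {A, E}. Prime attributes: {A, B, E}.
Each dependency's left side is a superkey — BCNF holds.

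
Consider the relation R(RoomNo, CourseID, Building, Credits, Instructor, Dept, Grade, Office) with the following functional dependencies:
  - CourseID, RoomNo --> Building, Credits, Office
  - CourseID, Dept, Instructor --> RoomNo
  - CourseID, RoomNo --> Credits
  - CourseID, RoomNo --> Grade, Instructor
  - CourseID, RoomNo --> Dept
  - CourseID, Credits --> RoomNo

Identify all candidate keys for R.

{CourseID, Credits}, {CourseID, Dept, Instructor}, {CourseID, RoomNo}

Attributes never on any right-hand side: {CourseID} — every candidate key must contain it.
{CourseID, Credits}⁺ = {Building, CourseID, Credits, Dept, Grade, Instructor, Office, RoomNo}, which is every attribute, so {CourseID, Credits} is a candidate key.
{CourseID, RoomNo}⁺ = {Building, CourseID, Credits, Dept, Grade, Instructor, Office, RoomNo}, which is every attribute, so {CourseID, RoomNo} is a candidate key.
{CourseID, Dept, Instructor}⁺ = {Building, CourseID, Credits, Dept, Grade, Instructor, Office, RoomNo}, which is every attribute, so {CourseID, Dept, Instructor} is a candidate key.
Any other superkey properly contains one of these, so there are no further candidate keys.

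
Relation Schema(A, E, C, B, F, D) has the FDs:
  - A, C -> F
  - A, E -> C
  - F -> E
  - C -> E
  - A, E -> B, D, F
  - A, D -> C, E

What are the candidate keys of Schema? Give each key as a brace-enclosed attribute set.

{A, C}, {A, D}, {A, E}, {A, F}

Attributes never on any right-hand side: {A} — every candidate key must contain it.
Closure of {A, C} is {A, B, C, D, E, F}, the whole schema; {A, C} is a candidate key.
Closure of {A, D} is {A, B, C, D, E, F}, the whole schema; {A, D} is a candidate key.
Closure of {A, E} is {A, B, C, D, E, F}, the whole schema; {A, E} is a candidate key.
Closure of {A, F} is {A, B, C, D, E, F}, the whole schema; {A, F} is a candidate key.
No proper subset of any of these is a key, and no other minimal superkey exists.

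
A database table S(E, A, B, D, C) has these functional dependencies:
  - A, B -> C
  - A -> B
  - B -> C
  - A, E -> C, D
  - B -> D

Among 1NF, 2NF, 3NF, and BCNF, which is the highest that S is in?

1NF

Candidate key: {A, E}. Prime attributes: {A, E}.
For A, B -> C we have {A, B}⁺ = {A, B, C, D}; {A, B} is not a superkey, so BCNF fails.
A, B -> C determines the non-prime attribute {C} from a non-superkey — 3NF is violated.
Since {A} ⊂ {A, E} and {A}⁺ ⊇ {B, C, D} with {B, C, D} non-prime, there is a partial dependency; 2NF fails.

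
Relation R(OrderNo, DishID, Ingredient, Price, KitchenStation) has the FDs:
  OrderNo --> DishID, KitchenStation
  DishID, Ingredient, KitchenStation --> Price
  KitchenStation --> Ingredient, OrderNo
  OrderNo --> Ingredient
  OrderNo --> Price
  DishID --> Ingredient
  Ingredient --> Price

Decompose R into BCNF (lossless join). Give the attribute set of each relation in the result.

{DishID, Ingredient}; {DishID, KitchenStation, OrderNo}; {Ingredient, Price}

Candidate keys of the original relation: {KitchenStation}, {OrderNo}.
{DishID, Ingredient, KitchenStation, OrderNo, Price}: {DishID} determines {DishID, Ingredient, Price} here but is not a superkey — split on DishID --> Ingredient, Price, giving {DishID, Ingredient, Price} and {DishID, KitchenStation, OrderNo}.
{DishID, Ingredient, Price}: {Ingredient} determines {Ingredient, Price} here but is not a superkey — split on Ingredient --> Price, giving {Ingredient, Price} and {DishID, Ingredient}.
{Ingredient, Price} has no BCNF violation.
{DishID, Ingredient} has no BCNF violation.
{DishID, KitchenStation, OrderNo} has no BCNF violation.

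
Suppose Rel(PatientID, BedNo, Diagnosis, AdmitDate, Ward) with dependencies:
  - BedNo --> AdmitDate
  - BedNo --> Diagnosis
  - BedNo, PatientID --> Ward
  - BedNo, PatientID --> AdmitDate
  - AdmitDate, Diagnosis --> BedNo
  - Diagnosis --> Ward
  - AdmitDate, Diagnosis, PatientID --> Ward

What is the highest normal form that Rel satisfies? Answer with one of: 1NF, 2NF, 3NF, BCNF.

Candidate keys: {AdmitDate, Diagnosis, PatientID}, {BedNo, PatientID}. Prime attributes: {AdmitDate, BedNo, Diagnosis, PatientID}.
BedNo --> AdmitDate breaks BCNF: {BedNo}⁺ = {AdmitDate, BedNo, Diagnosis, Ward}, so {BedNo} is not a superkey.
Diagnosis --> Ward has non-prime {Ward} on the right and a non-superkey on the left, so 3NF fails.
The proper key subset {BedNo} of {BedNo, PatientID} determines non-prime {Ward}, so the relation is not even in 2NF.

1NF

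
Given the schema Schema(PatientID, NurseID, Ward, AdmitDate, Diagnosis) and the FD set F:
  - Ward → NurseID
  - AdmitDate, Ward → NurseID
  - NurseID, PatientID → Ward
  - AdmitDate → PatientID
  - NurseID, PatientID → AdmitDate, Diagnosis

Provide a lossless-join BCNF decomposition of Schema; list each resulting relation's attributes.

Candidate keys of the original relation: {AdmitDate, NurseID}, {AdmitDate, Ward}, {NurseID, PatientID}, {PatientID, Ward}.
Within {AdmitDate, Diagnosis, NurseID, PatientID, Ward}: {Ward}⁺ ∩ {AdmitDate, Diagnosis, NurseID, PatientID, Ward} = {NurseID, Ward}, not the whole set, so Ward → NurseID violates BCNF; decompose into {NurseID, Ward} and {AdmitDate, Diagnosis, PatientID, Ward}.
{NurseID, Ward} has no BCNF violation.
Within {AdmitDate, Diagnosis, PatientID, Ward}: {AdmitDate}⁺ ∩ {AdmitDate, Diagnosis, PatientID, Ward} = {AdmitDate, PatientID}, not the whole set, so AdmitDate → PatientID violates BCNF; decompose into {AdmitDate, PatientID} and {AdmitDate, Diagnosis, Ward}.
{AdmitDate, PatientID} has no BCNF violation.
{AdmitDate, Diagnosis, Ward} has no BCNF violation.

{AdmitDate, Diagnosis, Ward}; {AdmitDate, PatientID}; {NurseID, Ward}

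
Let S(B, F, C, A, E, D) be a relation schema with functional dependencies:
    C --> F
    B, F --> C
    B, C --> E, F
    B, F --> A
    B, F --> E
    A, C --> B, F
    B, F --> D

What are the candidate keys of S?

{A, C}, {B, C}, {B, F}

{A, C}⁺ = {A, B, C, D, E, F} — all of the relation — so {A, C} is a candidate key.
{B, C}⁺ = {A, B, C, D, E, F} — all of the relation — so {B, C} is a candidate key.
{B, F}⁺ = {A, B, C, D, E, F} — all of the relation — so {B, F} is a candidate key.
No proper subset of any of these is a key, and no other minimal superkey exists.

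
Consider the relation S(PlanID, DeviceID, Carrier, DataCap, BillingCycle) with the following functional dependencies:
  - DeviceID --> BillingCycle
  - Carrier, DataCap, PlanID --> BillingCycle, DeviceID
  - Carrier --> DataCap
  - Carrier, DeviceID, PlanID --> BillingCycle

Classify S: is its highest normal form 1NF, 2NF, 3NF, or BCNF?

1NF

Candidate key: {Carrier, PlanID}. Prime attributes: {Carrier, PlanID}.
DeviceID --> BillingCycle: {DeviceID}⁺ = {BillingCycle, DeviceID}, which is not all of the attributes, so the left side is not a superkey — BCNF is violated.
DeviceID --> BillingCycle determines the non-prime attribute {BillingCycle} from a non-superkey — 3NF is violated.
{Carrier} is a proper subset of the key {Carrier, PlanID}, and {Carrier}⁺ contains the non-prime attribute {DataCap} — a partial dependency, so 2NF is violated.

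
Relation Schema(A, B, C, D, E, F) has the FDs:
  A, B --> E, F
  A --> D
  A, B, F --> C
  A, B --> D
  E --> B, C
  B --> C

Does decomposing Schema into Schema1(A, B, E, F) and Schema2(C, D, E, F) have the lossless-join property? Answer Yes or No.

The shared attributes are {E, F} and {E, F}⁺ = {B, C, E, F}.
The closure covers neither Schema1 nor Schema2 entirely; the join is not lossless.

No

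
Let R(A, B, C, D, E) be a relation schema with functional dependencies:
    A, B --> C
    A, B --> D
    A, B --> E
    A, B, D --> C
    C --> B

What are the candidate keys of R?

{A, B}, {A, C}

No FD produces {A}, so it must be in every candidate key.
Closure of {A, B} is {A, B, C, D, E}, the whole schema; {A, B} is a candidate key.
Closure of {A, C} is {A, B, C, D, E}, the whole schema; {A, C} is a candidate key.
These are minimal and exhaustive — every other superkey contains one of them.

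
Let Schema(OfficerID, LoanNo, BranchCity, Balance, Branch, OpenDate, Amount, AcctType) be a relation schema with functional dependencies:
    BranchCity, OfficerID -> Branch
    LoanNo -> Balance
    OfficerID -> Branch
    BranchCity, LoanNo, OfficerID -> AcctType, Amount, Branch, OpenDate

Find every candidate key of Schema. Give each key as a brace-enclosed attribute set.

{BranchCity, LoanNo, OfficerID}

{BranchCity, LoanNo, OfficerID} never appear on the right of any FD, so every key must include all of them.
{BranchCity, LoanNo, OfficerID}⁺ = {AcctType, Amount, Balance, Branch, BranchCity, LoanNo, OfficerID, OpenDate} — all of the relation — so {BranchCity, LoanNo, OfficerID} is a candidate key.
No smaller or unrelated set reaches every attribute, so there are no other keys.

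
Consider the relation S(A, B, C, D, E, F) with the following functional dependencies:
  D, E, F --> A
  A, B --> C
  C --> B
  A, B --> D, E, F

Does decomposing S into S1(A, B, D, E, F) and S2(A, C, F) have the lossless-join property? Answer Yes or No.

No

S1 ∩ S2 = {A, F}; its closure under F is {A, F}.
S1 ⊄ {A, F} and S2 ⊄ {A, F}, so the split is lossy.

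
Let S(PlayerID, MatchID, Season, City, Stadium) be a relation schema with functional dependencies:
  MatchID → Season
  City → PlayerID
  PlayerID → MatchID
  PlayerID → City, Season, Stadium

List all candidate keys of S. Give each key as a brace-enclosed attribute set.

{City}, {PlayerID}

Closure of {City} is {City, MatchID, PlayerID, Season, Stadium}, the whole schema; {City} is a candidate key.
Closure of {PlayerID} is {City, MatchID, PlayerID, Season, Stadium}, the whole schema; {PlayerID} is a candidate key.
Any other superkey properly contains one of these, so there are no further candidate keys.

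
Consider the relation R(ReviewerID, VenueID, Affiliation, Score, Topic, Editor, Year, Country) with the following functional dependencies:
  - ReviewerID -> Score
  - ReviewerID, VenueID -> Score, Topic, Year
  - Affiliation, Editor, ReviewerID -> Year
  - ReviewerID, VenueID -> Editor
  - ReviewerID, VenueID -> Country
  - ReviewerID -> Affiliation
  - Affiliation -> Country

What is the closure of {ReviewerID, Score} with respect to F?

Start with {ReviewerID, Score}.
ReviewerID -> Affiliation applies; add {Affiliation} → now {Affiliation, ReviewerID, Score}.
Affiliation -> Country applies; add {Country} → now {Affiliation, Country, ReviewerID, Score}.
No further FD applies.

{Affiliation, Country, ReviewerID, Score}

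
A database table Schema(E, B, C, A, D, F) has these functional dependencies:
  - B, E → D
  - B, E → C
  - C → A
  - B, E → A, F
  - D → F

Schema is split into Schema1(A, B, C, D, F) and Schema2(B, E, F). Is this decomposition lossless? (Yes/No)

No

The shared attributes are {B, F} and {B, F}⁺ = {B, F}.
The closure covers neither Schema1 nor Schema2 entirely; the join is not lossless.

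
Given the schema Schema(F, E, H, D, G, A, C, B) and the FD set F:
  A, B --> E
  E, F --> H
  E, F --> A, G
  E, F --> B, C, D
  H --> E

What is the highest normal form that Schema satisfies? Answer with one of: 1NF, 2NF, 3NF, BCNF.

3NF

Candidate keys: {A, B, F}, {E, F}, {F, H}. Prime attributes: {A, B, E, F, H}.
For A, B --> E we have {A, B}⁺ = {A, B, E}; {A, B} is not a superkey, so BCNF fails.
Since {E} ⊆ prime attributes and every other non-superkey FD also has a prime right side, the schema is in 3NF.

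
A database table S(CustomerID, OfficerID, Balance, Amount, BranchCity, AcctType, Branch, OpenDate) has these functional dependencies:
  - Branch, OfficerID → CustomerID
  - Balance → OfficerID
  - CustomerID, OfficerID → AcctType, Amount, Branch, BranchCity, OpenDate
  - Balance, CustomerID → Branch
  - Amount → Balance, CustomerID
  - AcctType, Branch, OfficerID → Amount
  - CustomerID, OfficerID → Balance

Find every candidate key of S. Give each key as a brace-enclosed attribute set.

{Amount}, {Balance, Branch}, {Balance, CustomerID}, {Branch, OfficerID}, {CustomerID, OfficerID}

{Amount}⁺ = {AcctType, Amount, Balance, Branch, BranchCity, CustomerID, OfficerID, OpenDate} — all of the relation — so {Amount} is a candidate key.
{Balance, Branch}⁺ = {AcctType, Amount, Balance, Branch, BranchCity, CustomerID, OfficerID, OpenDate} — all of the relation — so {Balance, Branch} is a candidate key.
{Balance, CustomerID}⁺ = {AcctType, Amount, Balance, Branch, BranchCity, CustomerID, OfficerID, OpenDate} — all of the relation — so {Balance, CustomerID} is a candidate key.
{Branch, OfficerID}⁺ = {AcctType, Amount, Balance, Branch, BranchCity, CustomerID, OfficerID, OpenDate} — all of the relation — so {Branch, OfficerID} is a candidate key.
{CustomerID, OfficerID}⁺ = {AcctType, Amount, Balance, Branch, BranchCity, CustomerID, OfficerID, OpenDate} — all of the relation — so {CustomerID, OfficerID} is a candidate key.
No proper subset of any of these is a key, and no other minimal superkey exists.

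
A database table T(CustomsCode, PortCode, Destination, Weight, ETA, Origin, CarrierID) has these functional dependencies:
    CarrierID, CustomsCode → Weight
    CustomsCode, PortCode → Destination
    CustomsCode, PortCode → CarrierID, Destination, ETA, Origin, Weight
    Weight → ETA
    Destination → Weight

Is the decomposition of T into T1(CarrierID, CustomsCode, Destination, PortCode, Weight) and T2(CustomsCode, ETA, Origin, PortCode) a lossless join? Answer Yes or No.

Common attributes: {CustomsCode, PortCode}; their closure is {CarrierID, CustomsCode, Destination, ETA, Origin, PortCode, Weight}.
Since T1 ⊆ {CarrierID, CustomsCode, Destination, ETA, Origin, PortCode, Weight}, the intersection is a superkey of T1; the decomposition is lossless.

Yes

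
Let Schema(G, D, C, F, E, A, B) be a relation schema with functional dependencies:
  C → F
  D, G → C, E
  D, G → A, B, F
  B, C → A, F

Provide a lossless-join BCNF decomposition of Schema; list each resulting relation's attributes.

Candidate key of the original relation: {D, G}.
Within {A, B, C, D, E, F, G}: {C}⁺ ∩ {A, B, C, D, E, F, G} = {C, F}, not the whole set, so C → F violates BCNF; decompose into {C, F} and {A, B, C, D, E, G}.
{C, F} has no BCNF violation.
Within {A, B, C, D, E, G}: {B, C}⁺ ∩ {A, B, C, D, E, G} = {A, B, C}, not the whole set, so B, C → A violates BCNF; decompose into {A, B, C} and {B, C, D, E, G}.
{A, B, C} has no BCNF violation.
{B, C, D, E, G} has no BCNF violation.

{A, B, C}; {B, C, D, E, G}; {C, F}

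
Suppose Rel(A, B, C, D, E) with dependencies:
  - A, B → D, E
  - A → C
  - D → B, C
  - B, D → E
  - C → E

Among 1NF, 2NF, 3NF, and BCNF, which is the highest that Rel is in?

1NF

Candidate keys: {A, B}, {A, D}. Prime attributes: {A, B, D}.
A → C breaks BCNF: {A}⁺ = {A, C, E}, so {A} is not a superkey.
A → C determines the non-prime attribute {C} from a non-superkey — 3NF is violated.
Since {A} ⊂ {A, B} and {A}⁺ ⊇ {C, E} with {C, E} non-prime, there is a partial dependency; 2NF fails.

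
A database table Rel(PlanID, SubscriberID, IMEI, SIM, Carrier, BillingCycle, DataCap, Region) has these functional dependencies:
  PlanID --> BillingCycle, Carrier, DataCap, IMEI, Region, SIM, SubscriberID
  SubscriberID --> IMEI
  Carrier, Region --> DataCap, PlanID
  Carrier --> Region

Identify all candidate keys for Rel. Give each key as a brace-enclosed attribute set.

Closure of {Carrier} is {BillingCycle, Carrier, DataCap, IMEI, PlanID, Region, SIM, SubscriberID}, the whole schema; {Carrier} is a candidate key.
Closure of {PlanID} is {BillingCycle, Carrier, DataCap, IMEI, PlanID, Region, SIM, SubscriberID}, the whole schema; {PlanID} is a candidate key.
These are minimal and exhaustive — every other superkey contains one of them.

{Carrier}, {PlanID}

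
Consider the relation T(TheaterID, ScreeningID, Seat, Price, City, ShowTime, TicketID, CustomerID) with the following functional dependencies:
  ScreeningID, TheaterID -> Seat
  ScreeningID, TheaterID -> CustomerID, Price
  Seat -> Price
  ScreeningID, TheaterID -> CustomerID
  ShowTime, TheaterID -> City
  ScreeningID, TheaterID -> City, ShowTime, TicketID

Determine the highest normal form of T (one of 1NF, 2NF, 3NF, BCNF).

Candidate key: {ScreeningID, TheaterID}. Prime attributes: {ScreeningID, TheaterID}.
Seat -> Price breaks BCNF: {Seat}⁺ = {Price, Seat}, so {Seat} is not a superkey.
Seat -> Price has non-prime {Price} on the right and a non-superkey on the left, so 3NF fails.
Checking every proper subset of each key, none determines a non-prime attribute — 2NF is satisfied.

2NF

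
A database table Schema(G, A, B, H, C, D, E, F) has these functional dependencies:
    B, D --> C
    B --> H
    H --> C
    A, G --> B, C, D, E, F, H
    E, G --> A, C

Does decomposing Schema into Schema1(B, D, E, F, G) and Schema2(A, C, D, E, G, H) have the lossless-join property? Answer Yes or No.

Yes

Common attributes: {D, E, G}; their closure is {A, B, C, D, E, F, G, H}.
Schema1 is contained in that closure, so Schema1 ∩ Schema2 --> Schema1 holds and the join is lossless.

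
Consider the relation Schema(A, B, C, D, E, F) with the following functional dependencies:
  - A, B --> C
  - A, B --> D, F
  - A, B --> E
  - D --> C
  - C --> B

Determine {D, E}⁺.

{B, C, D, E}

Start with {D, E}.
D --> C applies; add {C} → now {C, D, E}.
C --> B applies; add {B} → now {B, C, D, E}.
No further FD applies.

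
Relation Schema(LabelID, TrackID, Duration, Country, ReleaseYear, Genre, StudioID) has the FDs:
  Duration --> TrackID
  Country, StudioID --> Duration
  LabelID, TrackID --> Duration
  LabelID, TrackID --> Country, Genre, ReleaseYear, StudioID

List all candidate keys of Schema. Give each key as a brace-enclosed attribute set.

{LabelID} never appears on the right of any FD, so every key must include it.
Closure of {Duration, LabelID} is {Country, Duration, Genre, LabelID, ReleaseYear, StudioID, TrackID}, the whole schema; {Duration, LabelID} is a candidate key.
Closure of {LabelID, TrackID} is {Country, Duration, Genre, LabelID, ReleaseYear, StudioID, TrackID}, the whole schema; {LabelID, TrackID} is a candidate key.
Closure of {Country, LabelID, StudioID} is {Country, Duration, Genre, LabelID, ReleaseYear, StudioID, TrackID}, the whole schema; {Country, LabelID, StudioID} is a candidate key.
No proper subset of any of these is a key, and no other minimal superkey exists.

{Country, LabelID, StudioID}, {Duration, LabelID}, {LabelID, TrackID}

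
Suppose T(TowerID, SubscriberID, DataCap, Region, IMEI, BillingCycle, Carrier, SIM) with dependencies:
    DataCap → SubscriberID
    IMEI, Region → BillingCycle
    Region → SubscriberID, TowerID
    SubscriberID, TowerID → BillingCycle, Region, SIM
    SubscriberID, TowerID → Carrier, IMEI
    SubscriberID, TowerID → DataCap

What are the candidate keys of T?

{Region}⁺ = {BillingCycle, Carrier, DataCap, IMEI, Region, SIM, SubscriberID, TowerID} — all of the relation — so {Region} is a candidate key.
{DataCap, TowerID}⁺ = {BillingCycle, Carrier, DataCap, IMEI, Region, SIM, SubscriberID, TowerID} — all of the relation — so {DataCap, TowerID} is a candidate key.
{SubscriberID, TowerID}⁺ = {BillingCycle, Carrier, DataCap, IMEI, Region, SIM, SubscriberID, TowerID} — all of the relation — so {SubscriberID, TowerID} is a candidate key.
These are minimal and exhaustive — every other superkey contains one of them.

{DataCap, TowerID}, {Region}, {SubscriberID, TowerID}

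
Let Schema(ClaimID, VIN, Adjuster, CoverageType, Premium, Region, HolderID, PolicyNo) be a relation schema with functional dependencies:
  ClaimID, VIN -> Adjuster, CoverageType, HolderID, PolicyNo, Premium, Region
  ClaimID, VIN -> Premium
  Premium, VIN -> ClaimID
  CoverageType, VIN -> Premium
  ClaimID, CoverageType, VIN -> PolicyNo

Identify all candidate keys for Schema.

{VIN} never appears on the right of any FD, so every key must include it.
{ClaimID, VIN}⁺ = {Adjuster, ClaimID, CoverageType, HolderID, PolicyNo, Premium, Region, VIN} — all of the relation — so {ClaimID, VIN} is a candidate key.
{CoverageType, VIN}⁺ = {Adjuster, ClaimID, CoverageType, HolderID, PolicyNo, Premium, Region, VIN} — all of the relation — so {CoverageType, VIN} is a candidate key.
{Premium, VIN}⁺ = {Adjuster, ClaimID, CoverageType, HolderID, PolicyNo, Premium, Region, VIN} — all of the relation — so {Premium, VIN} is a candidate key.
Any other superkey properly contains one of these, so there are no further candidate keys.

{ClaimID, VIN}, {CoverageType, VIN}, {Premium, VIN}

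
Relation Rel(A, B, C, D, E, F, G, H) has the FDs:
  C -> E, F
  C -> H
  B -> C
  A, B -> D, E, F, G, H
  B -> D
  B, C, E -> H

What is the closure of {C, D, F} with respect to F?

Start with {C, D, F}.
C -> E, F applies; add {E} → now {C, D, E, F}.
C -> H applies; add {H} → now {C, D, E, F, H}.
No further FD applies.

{C, D, E, F, H}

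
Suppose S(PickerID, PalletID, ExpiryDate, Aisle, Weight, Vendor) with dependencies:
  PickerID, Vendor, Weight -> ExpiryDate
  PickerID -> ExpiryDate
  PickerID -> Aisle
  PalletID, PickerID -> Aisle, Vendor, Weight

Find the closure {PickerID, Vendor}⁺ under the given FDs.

Start with {PickerID, Vendor}.
PickerID -> ExpiryDate applies; add {ExpiryDate} → now {ExpiryDate, PickerID, Vendor}.
PickerID -> Aisle applies; add {Aisle} → now {Aisle, ExpiryDate, PickerID, Vendor}.
No further FD applies.

{Aisle, ExpiryDate, PickerID, Vendor}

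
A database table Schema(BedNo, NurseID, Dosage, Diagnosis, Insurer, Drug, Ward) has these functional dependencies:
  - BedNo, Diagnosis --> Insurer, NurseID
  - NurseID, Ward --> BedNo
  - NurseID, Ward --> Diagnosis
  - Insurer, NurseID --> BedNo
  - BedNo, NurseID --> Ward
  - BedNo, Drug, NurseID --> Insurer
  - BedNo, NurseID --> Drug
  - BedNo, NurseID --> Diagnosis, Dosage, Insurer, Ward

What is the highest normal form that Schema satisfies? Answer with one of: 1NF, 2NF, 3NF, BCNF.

BCNF

Candidate keys: {BedNo, Diagnosis}, {BedNo, NurseID}, {Insurer, NurseID}, {NurseID, Ward}. Prime attributes: {BedNo, Diagnosis, Insurer, NurseID, Ward}.
Every FD has a superkey on the left, so the relation is in BCNF.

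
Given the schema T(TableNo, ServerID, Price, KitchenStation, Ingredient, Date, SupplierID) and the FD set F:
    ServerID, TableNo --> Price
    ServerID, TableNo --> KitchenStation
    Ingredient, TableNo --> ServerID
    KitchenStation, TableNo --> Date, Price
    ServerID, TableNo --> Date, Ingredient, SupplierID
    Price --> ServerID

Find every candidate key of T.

{Ingredient, TableNo}, {KitchenStation, TableNo}, {Price, TableNo}, {ServerID, TableNo}

{TableNo} never appears on the right of any FD, so every key must include it.
Closure of {Ingredient, TableNo} is {Date, Ingredient, KitchenStation, Price, ServerID, SupplierID, TableNo}, the whole schema; {Ingredient, TableNo} is a candidate key.
Closure of {KitchenStation, TableNo} is {Date, Ingredient, KitchenStation, Price, ServerID, SupplierID, TableNo}, the whole schema; {KitchenStation, TableNo} is a candidate key.
Closure of {Price, TableNo} is {Date, Ingredient, KitchenStation, Price, ServerID, SupplierID, TableNo}, the whole schema; {Price, TableNo} is a candidate key.
Closure of {ServerID, TableNo} is {Date, Ingredient, KitchenStation, Price, ServerID, SupplierID, TableNo}, the whole schema; {ServerID, TableNo} is a candidate key.
These are minimal and exhaustive — every other superkey contains one of them.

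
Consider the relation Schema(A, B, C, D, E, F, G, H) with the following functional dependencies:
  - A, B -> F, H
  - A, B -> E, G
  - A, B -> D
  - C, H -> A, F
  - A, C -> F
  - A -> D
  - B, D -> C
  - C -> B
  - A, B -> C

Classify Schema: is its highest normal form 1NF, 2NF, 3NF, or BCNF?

3NF

Candidate keys: {A, B}, {A, C}, {B, D, H}, {C, H}. Prime attributes: {A, B, C, D, H}.
A -> D breaks BCNF: {A}⁺ = {A, D}, so {A} is not a superkey.
Since {D} ⊆ prime attributes and every other non-superkey FD also has a prime right side, the schema is in 3NF.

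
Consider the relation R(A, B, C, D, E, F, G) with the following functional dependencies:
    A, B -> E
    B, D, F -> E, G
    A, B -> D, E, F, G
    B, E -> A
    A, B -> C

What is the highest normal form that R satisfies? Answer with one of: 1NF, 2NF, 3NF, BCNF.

Candidate keys: {A, B}, {B, D, F}, {B, E}. Prime attributes: {A, B, D, E, F}.
Every FD has a superkey on the left, so the relation is in BCNF.

BCNF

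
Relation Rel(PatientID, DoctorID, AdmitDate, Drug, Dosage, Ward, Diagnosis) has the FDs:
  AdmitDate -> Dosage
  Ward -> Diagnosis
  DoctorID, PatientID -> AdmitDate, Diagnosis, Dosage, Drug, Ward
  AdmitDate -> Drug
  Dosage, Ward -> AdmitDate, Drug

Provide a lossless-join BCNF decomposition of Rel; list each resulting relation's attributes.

{AdmitDate, DoctorID, PatientID, Ward}; {AdmitDate, Dosage, Drug}; {Diagnosis, Ward}

Candidate key of the original relation: {DoctorID, PatientID}.
{AdmitDate, Diagnosis, DoctorID, Dosage, Drug, PatientID, Ward}: {AdmitDate} determines {AdmitDate, Dosage, Drug} here but is not a superkey — split on AdmitDate -> Dosage, Drug, giving {AdmitDate, Dosage, Drug} and {AdmitDate, Diagnosis, DoctorID, PatientID, Ward}.
{AdmitDate, Dosage, Drug} has no BCNF violation.
{AdmitDate, Diagnosis, DoctorID, PatientID, Ward}: {Ward} determines {Diagnosis, Ward} here but is not a superkey — split on Ward -> Diagnosis, giving {Diagnosis, Ward} and {AdmitDate, DoctorID, PatientID, Ward}.
{Diagnosis, Ward} has no BCNF violation.
{AdmitDate, DoctorID, PatientID, Ward} has no BCNF violation.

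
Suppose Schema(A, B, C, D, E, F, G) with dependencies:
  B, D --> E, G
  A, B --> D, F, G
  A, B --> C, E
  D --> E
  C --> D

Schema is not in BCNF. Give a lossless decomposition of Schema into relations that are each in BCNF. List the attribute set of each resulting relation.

{A, B, C, F}; {B, D, G}; {C, D}; {D, E}

Candidate key of the original relation: {A, B}.
In {A, B, C, D, E, F, G}, {B, D} is not a superkey ({B, D}⁺ restricted to this set is {B, D, E, G}), so split on B, D --> E, G into {B, D, E, G} and {A, B, C, D, F}.
In {B, D, E, G}, {D} is not a superkey ({D}⁺ restricted to this set is {D, E}), so split on D --> E into {D, E} and {B, D, G}.
{D, E} is in BCNF.
{B, D, G} is in BCNF.
In {A, B, C, D, F}, {C} is not a superkey ({C}⁺ restricted to this set is {C, D}), so split on C --> D into {C, D} and {A, B, C, F}.
{C, D} is in BCNF.
{A, B, C, F} is in BCNF.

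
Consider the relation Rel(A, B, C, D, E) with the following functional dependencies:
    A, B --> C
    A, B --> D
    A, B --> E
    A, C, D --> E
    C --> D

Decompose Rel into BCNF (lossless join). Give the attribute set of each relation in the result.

Candidate key of the original relation: {A, B}.
In {A, B, C, D, E}, {A, C, D} is not a superkey ({A, C, D}⁺ restricted to this set is {A, C, D, E}), so split on A, C, D --> E into {A, C, D, E} and {A, B, C, D}.
In {A, C, D, E}, {C} is not a superkey ({C}⁺ restricted to this set is {C, D}), so split on C --> D into {C, D} and {A, C, E}.
{C, D} is in BCNF.
{A, C, E} is in BCNF.
In {A, B, C, D}, {C} is not a superkey ({C}⁺ restricted to this set is {C, D}), so split on C --> D into {C, D} and {A, B, C}.
{C, D} is in BCNF.
{A, B, C} is in BCNF.

{A, B, C}; {A, C, E}; {C, D}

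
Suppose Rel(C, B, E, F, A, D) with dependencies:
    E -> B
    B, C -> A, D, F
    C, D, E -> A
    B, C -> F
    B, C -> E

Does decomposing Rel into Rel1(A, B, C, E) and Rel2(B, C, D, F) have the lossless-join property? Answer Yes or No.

Rel1 ∩ Rel2 = {B, C}; its closure under F is {A, B, C, D, E, F}.
Rel1 is contained in that closure, so Rel1 ∩ Rel2 -> Rel1 holds and the join is lossless.

Yes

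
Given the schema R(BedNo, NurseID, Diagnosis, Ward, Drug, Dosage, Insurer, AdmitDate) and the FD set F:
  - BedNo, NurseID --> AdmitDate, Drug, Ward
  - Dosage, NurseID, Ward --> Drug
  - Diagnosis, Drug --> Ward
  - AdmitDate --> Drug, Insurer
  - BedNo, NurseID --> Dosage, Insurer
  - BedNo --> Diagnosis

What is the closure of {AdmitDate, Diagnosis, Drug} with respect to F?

{AdmitDate, Diagnosis, Drug, Insurer, Ward}

Start with {AdmitDate, Diagnosis, Drug}.
Diagnosis, Drug --> Ward applies; add {Ward} → now {AdmitDate, Diagnosis, Drug, Ward}.
AdmitDate --> Drug, Insurer applies; add {Insurer} → now {AdmitDate, Diagnosis, Drug, Insurer, Ward}.
No further FD applies.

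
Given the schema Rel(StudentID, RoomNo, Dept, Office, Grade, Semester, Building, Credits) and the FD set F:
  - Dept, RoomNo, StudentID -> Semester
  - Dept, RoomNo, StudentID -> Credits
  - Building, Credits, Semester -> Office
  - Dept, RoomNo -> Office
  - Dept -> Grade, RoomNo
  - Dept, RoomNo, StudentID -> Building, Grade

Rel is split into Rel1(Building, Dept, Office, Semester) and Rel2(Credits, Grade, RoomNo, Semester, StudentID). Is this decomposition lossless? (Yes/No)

Common attributes: {Semester}; their closure is {Semester}.
Rel1 ⊄ {Semester} and Rel2 ⊄ {Semester}, so the split is lossy.

No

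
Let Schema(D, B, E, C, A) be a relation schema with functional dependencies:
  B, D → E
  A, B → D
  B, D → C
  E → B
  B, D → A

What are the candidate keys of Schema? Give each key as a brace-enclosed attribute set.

{A, B}⁺ = {A, B, C, D, E} — all of the relation — so {A, B} is a candidate key.
{A, E}⁺ = {A, B, C, D, E} — all of the relation — so {A, E} is a candidate key.
{B, D}⁺ = {A, B, C, D, E} — all of the relation — so {B, D} is a candidate key.
{D, E}⁺ = {A, B, C, D, E} — all of the relation — so {D, E} is a candidate key.
No proper subset of any of these is a key, and no other minimal superkey exists.

{A, B}, {A, E}, {B, D}, {D, E}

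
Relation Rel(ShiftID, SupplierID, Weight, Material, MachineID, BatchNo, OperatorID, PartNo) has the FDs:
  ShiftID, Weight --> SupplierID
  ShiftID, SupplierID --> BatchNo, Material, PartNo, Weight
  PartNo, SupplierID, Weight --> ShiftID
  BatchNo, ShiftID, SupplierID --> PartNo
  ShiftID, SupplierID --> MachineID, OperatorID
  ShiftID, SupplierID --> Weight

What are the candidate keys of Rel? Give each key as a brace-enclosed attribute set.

{PartNo, SupplierID, Weight}, {ShiftID, SupplierID}, {ShiftID, Weight}

{ShiftID, SupplierID}⁺ = {BatchNo, MachineID, Material, OperatorID, PartNo, ShiftID, SupplierID, Weight}, which is every attribute, so {ShiftID, SupplierID} is a candidate key.
{ShiftID, Weight}⁺ = {BatchNo, MachineID, Material, OperatorID, PartNo, ShiftID, SupplierID, Weight}, which is every attribute, so {ShiftID, Weight} is a candidate key.
{PartNo, SupplierID, Weight}⁺ = {BatchNo, MachineID, Material, OperatorID, PartNo, ShiftID, SupplierID, Weight}, which is every attribute, so {PartNo, SupplierID, Weight} is a candidate key.
No proper subset of any of these is a key, and no other minimal superkey exists.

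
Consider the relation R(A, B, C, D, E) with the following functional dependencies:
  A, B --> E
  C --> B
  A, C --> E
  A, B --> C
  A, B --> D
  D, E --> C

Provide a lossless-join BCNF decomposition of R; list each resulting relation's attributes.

{A, D, E}; {B, C}; {C, D, E}

Candidate keys of the original relation: {A, B}, {A, C}, {A, D, E}.
Within {A, B, C, D, E}: {C}⁺ ∩ {A, B, C, D, E} = {B, C}, not the whole set, so C --> B violates BCNF; decompose into {B, C} and {A, C, D, E}.
{B, C} has no BCNF violation.
Within {A, C, D, E}: {D, E}⁺ ∩ {A, C, D, E} = {C, D, E}, not the whole set, so D, E --> C violates BCNF; decompose into {C, D, E} and {A, D, E}.
{C, D, E} has no BCNF violation.
{A, D, E} has no BCNF violation.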